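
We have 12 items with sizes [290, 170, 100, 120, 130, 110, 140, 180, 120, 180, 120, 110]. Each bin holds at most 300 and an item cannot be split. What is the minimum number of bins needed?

7

Total = 290 + 180 + 180 + 170 + 140 + 130 + 120 + 120 + 120 + 110 + 110 + 100 = 1770.
Lower bound: ⌈1770/300⌉ = 6 bins.
A packing using 7 bins:
  bin 1: 290 = 290
  bin 2: 180 + 120 = 300
  bin 3: 180 + 120 = 300
  bin 4: 170 + 130 = 300
  bin 5: 140 + 120 = 260
  bin 6: 110 + 110 = 220
  bin 7: 100 = 100
No arrangement into 6 bins stays within capacity, so 7 is optimal.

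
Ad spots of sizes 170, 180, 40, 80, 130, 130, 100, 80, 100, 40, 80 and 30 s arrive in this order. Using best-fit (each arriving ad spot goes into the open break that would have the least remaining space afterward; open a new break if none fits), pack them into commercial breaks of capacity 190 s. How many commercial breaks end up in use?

7

  170 → break 1 (new)  [load 170/190]
  180 → break 2 (new)  [load 180/190]
  40 → break 3 (new)  [load 40/190]
  80 → break 3  [load 120/190]
  130 → break 4 (new)  [load 130/190]
  130 → break 5 (new)  [load 130/190]
  100 → break 6 (new)  [load 100/190]
  80 → break 6  [load 180/190]
  100 → break 7 (new)  [load 100/190]
  40 → break 4  [load 170/190]
  80 → break 7  [load 180/190]
  30 → break 5  [load 160/190]
7 commercial breaks opened.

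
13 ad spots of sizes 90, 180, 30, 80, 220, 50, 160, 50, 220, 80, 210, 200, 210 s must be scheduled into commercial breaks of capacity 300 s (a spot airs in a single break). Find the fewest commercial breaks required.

Total = 220 + 220 + 210 + 210 + 200 + 180 + 160 + 90 + 80 + 80 + 50 + 50 + 30 = 1780 s.
Lower bound: ⌈1780/300⌉ = 6 commercial breaks.
Also, 7 ad spots each exceed 150 s, and no two of those can share a break, so at least 7 commercial breaks are needed.
A packing using 7 commercial breaks:
  break 1: 220 + 80 = 300
  break 2: 220 + 80 = 300
  break 3: 210 + 90 = 300
  break 4: 210 + 50 + 30 = 290
  break 5: 200 + 50 = 250
  break 6: 180 = 180
  break 7: 160 = 160
This matches the lower bound, so 7 is optimal.

7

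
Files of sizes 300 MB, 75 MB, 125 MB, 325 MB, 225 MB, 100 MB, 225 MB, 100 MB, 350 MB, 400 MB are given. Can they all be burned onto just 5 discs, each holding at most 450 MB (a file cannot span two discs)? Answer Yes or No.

No

Total = 2225 MB; ⌈2225/450⌉ = 5.
The bound of 5 does not rule out 5, but exhaustive search shows no assignment into 5 discs of capacity 450 MB exists — the minimum is 6.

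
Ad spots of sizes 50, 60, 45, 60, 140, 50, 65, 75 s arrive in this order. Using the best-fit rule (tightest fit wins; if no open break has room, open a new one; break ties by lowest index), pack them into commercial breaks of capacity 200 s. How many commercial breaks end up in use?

  50 → break 1 (new)  [load 50/200]
  60 → break 1  [load 110/200]
  45 → break 1  [load 155/200]
  60 → break 2 (new)  [load 60/200]
  140 → break 2  [load 200/200]
  50 → break 3 (new)  [load 50/200]
  65 → break 3  [load 115/200]
  75 → break 3  [load 190/200]
3 commercial breaks opened.

3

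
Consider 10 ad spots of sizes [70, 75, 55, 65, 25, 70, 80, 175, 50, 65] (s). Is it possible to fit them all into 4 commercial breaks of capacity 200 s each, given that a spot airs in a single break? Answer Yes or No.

A valid assignment using 4 commercial breaks:
  break 1: 175 + 25 = 200
  break 2: 80 + 75 = 155
  break 3: 70 + 70 + 55 = 195
  break 4: 65 + 65 + 50 = 180
Every load is within 200 s, so 4 commercial breaks suffice.

Yes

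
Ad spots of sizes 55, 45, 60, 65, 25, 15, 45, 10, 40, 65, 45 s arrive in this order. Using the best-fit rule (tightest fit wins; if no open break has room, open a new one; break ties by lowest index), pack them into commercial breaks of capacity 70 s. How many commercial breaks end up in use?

8

  55 → break 1 (new)  [load 55/70]
  45 → break 2 (new)  [load 45/70]
  60 → break 3 (new)  [load 60/70]
  65 → break 4 (new)  [load 65/70]
  25 → break 2  [load 70/70]
  15 → break 1  [load 70/70]
  45 → break 5 (new)  [load 45/70]
  10 → break 3  [load 70/70]
  40 → break 6 (new)  [load 40/70]
  65 → break 7 (new)  [load 65/70]
  45 → break 8 (new)  [load 45/70]
8 commercial breaks opened.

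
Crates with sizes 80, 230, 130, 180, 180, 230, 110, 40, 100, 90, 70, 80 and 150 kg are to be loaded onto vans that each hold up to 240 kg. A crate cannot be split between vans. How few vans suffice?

Total = 230 + 230 + 180 + 180 + 150 + 130 + 110 + 100 + 90 + 80 + 80 + 70 + 40 = 1670 kg.
Lower bound: ⌈1670/240⌉ = 7 vans.
A packing using 8 vans:
  van 1: 230 = 230
  van 2: 230 = 230
  van 3: 180 + 40 = 220
  van 4: 180 = 180
  van 5: 150 + 90 = 240
  van 6: 130 + 110 = 240
  van 7: 100 + 80 = 180
  van 8: 80 + 70 = 150
No arrangement into 7 vans stays within capacity, so 8 is optimal.

8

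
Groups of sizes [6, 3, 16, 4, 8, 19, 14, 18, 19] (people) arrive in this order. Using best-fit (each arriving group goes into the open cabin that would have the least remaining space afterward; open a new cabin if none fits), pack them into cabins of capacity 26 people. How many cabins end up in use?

  6 → cabin 1 (new)  [load 6/26]
  3 → cabin 1  [load 9/26]
  16 → cabin 1  [load 25/26]
  4 → cabin 2 (new)  [load 4/26]
  8 → cabin 2  [load 12/26]
  19 → cabin 3 (new)  [load 19/26]
  14 → cabin 2  [load 26/26]
  18 → cabin 4 (new)  [load 18/26]
  19 → cabin 5 (new)  [load 19/26]
5 cabins opened.

5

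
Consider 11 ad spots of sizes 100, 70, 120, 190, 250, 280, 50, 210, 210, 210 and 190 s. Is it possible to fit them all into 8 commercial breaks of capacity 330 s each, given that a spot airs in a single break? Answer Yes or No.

A valid assignment using 7 commercial breaks:
  break 1: 280 + 50 = 330
  break 2: 250 + 70 = 320
  break 3: 210 + 120 = 330
  break 4: 210 + 100 = 310
  break 5: 210 = 210
  break 6: 190 = 190
  break 7: 190 = 190
That uses only 7 ≤ 8, so 8 commercial breaks are enough.

Yes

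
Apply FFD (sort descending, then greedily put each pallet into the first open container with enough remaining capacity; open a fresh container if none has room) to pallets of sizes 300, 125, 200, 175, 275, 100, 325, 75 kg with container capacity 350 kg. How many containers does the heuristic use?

Sorted descending: 325, 300, 275, 200, 175, 125, 100, 75.
  325 → container 1 (new)  [load 325/350]
  300 → container 2 (new)  [load 300/350]
  275 → container 3 (new)  [load 275/350]
  200 → container 4 (new)  [load 200/350]
  175 → container 5 (new)  [load 175/350]
  125 → container 4  [load 325/350]
  100 → container 5  [load 275/350]
  75 → container 3  [load 350/350]
5 containers opened.

5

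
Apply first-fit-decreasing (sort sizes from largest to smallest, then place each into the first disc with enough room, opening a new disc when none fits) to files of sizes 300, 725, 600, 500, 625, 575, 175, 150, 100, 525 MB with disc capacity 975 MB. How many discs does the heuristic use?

6

Sorted descending: 725, 625, 600, 575, 525, 500, 300, 175, 150, 100.
  725 → disc 1 (new)  [load 725/975]
  625 → disc 2 (new)  [load 625/975]
  600 → disc 3 (new)  [load 600/975]
  575 → disc 4 (new)  [load 575/975]
  525 → disc 5 (new)  [load 525/975]
  500 → disc 6 (new)  [load 500/975]
  300 → disc 2  [load 925/975]
  175 → disc 1  [load 900/975]
  150 → disc 3  [load 750/975]
  100 → disc 3  [load 850/975]
6 discs opened.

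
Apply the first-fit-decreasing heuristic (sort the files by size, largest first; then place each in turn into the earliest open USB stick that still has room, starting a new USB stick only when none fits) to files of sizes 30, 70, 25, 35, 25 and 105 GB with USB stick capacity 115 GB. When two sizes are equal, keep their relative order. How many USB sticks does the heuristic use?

Sorted descending: 105, 70, 35, 30, 25, 25.
  105 → USB stick 1 (new)  [load 105/115]
  70 → USB stick 2 (new)  [load 70/115]
  35 → USB stick 2  [load 105/115]
  30 → USB stick 3 (new)  [load 30/115]
  25 → USB stick 3  [load 55/115]
  25 → USB stick 3  [load 80/115]
3 USB sticks opened.

3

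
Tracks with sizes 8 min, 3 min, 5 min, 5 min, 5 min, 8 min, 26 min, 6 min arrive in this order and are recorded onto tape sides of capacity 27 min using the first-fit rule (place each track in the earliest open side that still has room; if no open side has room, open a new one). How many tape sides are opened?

3

  8 → side 1 (new)  [load 8/27]
  3 → side 1  [load 11/27]
  5 → side 1  [load 16/27]
  5 → side 1  [load 21/27]
  5 → side 1  [load 26/27]
  8 → side 2 (new)  [load 8/27]
  26 → side 3 (new)  [load 26/27]
  6 → side 2  [load 14/27]
3 tape sides opened.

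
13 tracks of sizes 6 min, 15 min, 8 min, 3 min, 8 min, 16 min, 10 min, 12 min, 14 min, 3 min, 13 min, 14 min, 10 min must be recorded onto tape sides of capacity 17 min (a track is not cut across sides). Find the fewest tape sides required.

9

Total = 16 + 15 + 14 + 14 + 13 + 12 + 10 + 10 + 8 + 8 + 6 + 3 + 3 = 132 min.
Lower bound: ⌈132/17⌉ = 8 tape sides.
A packing using 9 tape sides:
  side 1: 16 = 16
  side 2: 15 = 15
  side 3: 14 + 3 = 17
  side 4: 14 + 3 = 17
  side 5: 13 = 13
  side 6: 12 = 12
  side 7: 10 + 6 = 16
  side 8: 10 = 10
  side 9: 8 + 8 = 16
No arrangement into 8 tape sides stays within capacity, so 9 is optimal.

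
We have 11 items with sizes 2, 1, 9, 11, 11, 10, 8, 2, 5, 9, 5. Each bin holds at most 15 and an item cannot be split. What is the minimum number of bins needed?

6

Total = 11 + 11 + 10 + 9 + 9 + 8 + 5 + 5 + 2 + 2 + 1 = 73.
Lower bound: ⌈73/15⌉ = 5 bins.
Also, 6 items each exceed 15/2, and no two of those can share a bin, so at least 6 bins are needed.
A packing using 6 bins:
  bin 1: 11 + 2 + 2 = 15
  bin 2: 11 + 1 = 12
  bin 3: 10 + 5 = 15
  bin 4: 9 + 5 = 14
  bin 5: 9 = 9
  bin 6: 8 = 8
This matches the lower bound, so 6 is optimal.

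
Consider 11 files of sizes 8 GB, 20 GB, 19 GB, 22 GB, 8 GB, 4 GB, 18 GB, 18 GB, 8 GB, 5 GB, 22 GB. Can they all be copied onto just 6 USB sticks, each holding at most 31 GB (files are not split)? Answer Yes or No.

Yes

A valid assignment using 6 USB sticks:
  USB stick 1: 22 + 8 = 30
  USB stick 2: 22 + 8 = 30
  USB stick 3: 20 + 8 = 28
  USB stick 4: 19 + 5 + 4 = 28
  USB stick 5: 18 = 18
  USB stick 6: 18 = 18
Every load is within 31 GB, so 6 USB sticks suffice.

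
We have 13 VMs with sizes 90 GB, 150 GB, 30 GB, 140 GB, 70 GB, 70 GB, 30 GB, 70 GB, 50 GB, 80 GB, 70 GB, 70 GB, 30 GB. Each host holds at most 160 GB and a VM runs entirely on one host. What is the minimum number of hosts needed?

7

Total = 150 + 140 + 90 + 80 + 70 + 70 + 70 + 70 + 70 + 50 + 30 + 30 + 30 = 950 GB.
Lower bound: ⌈950/160⌉ = 6 hosts.
A packing using 7 hosts:
  host 1: 150 = 150
  host 2: 140 = 140
  host 3: 90 + 70 = 160
  host 4: 80 + 70 = 150
  host 5: 70 + 70 = 140
  host 6: 70 + 50 + 30 = 150
  host 7: 30 + 30 = 60
No arrangement into 6 hosts stays within capacity, so 7 is optimal.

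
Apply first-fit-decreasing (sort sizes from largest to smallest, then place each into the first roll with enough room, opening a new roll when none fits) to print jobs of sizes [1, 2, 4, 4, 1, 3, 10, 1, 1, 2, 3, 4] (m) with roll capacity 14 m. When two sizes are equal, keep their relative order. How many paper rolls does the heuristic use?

3

Sorted descending: 10, 4, 4, 4, 3, 3, 2, 2, 1, 1, 1, 1.
  10 → roll 1 (new)  [load 10/14]
  4 → roll 1  [load 14/14]
  4 → roll 2 (new)  [load 4/14]
  4 → roll 2  [load 8/14]
  3 → roll 2  [load 11/14]
  3 → roll 2  [load 14/14]
  2 → roll 3 (new)  [load 2/14]
  2 → roll 3  [load 4/14]
  1 → roll 3  [load 5/14]
  1 → roll 3  [load 6/14]
  1 → roll 3  [load 7/14]
  1 → roll 3  [load 8/14]
3 paper rolls opened.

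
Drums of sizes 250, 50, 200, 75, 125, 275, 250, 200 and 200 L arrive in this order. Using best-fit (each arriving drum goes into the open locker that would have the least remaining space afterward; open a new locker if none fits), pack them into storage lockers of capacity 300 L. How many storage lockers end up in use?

7

  250 → locker 1 (new)  [load 250/300]
  50 → locker 1  [load 300/300]
  200 → locker 2 (new)  [load 200/300]
  75 → locker 2  [load 275/300]
  125 → locker 3 (new)  [load 125/300]
  275 → locker 4 (new)  [load 275/300]
  250 → locker 5 (new)  [load 250/300]
  200 → locker 6 (new)  [load 200/300]
  200 → locker 7 (new)  [load 200/300]
7 storage lockers opened.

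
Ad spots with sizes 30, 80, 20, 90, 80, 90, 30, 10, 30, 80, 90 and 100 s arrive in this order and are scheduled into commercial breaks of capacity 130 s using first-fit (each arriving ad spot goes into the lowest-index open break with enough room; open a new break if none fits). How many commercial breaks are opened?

7

  30 → break 1 (new)  [load 30/130]
  80 → break 1  [load 110/130]
  20 → break 1  [load 130/130]
  90 → break 2 (new)  [load 90/130]
  80 → break 3 (new)  [load 80/130]
  90 → break 4 (new)  [load 90/130]
  30 → break 2  [load 120/130]
  10 → break 2  [load 130/130]
  30 → break 3  [load 110/130]
  80 → break 5 (new)  [load 80/130]
  90 → break 6 (new)  [load 90/130]
  100 → break 7 (new)  [load 100/130]
7 commercial breaks opened.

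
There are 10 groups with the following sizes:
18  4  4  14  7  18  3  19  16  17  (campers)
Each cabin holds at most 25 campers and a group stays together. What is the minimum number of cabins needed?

Total = 19 + 18 + 18 + 17 + 16 + 14 + 7 + 4 + 4 + 3 = 120 campers.
Lower bound: ⌈120/25⌉ = 5 cabins.
Also, 6 groups each exceed 25/2 campers, and no two of those can share a cabin, so at least 6 cabins are needed.
A packing using 6 cabins:
  cabin 1: 19 + 4 = 23
  cabin 2: 18 + 7 = 25
  cabin 3: 18 + 4 + 3 = 25
  cabin 4: 17 = 17
  cabin 5: 16 = 16
  cabin 6: 14 = 14
This matches the lower bound, so 6 is optimal.

6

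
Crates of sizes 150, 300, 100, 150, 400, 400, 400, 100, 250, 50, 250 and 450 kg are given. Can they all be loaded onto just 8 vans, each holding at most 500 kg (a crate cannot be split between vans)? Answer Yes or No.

Yes

A valid assignment using 7 vans:
  van 1: 450 + 50 = 500
  van 2: 400 + 100 = 500
  van 3: 400 + 100 = 500
  van 4: 400 = 400
  van 5: 300 + 150 = 450
  van 6: 250 + 250 = 500
  van 7: 150 = 150
That uses only 7 ≤ 8, so 8 vans are enough.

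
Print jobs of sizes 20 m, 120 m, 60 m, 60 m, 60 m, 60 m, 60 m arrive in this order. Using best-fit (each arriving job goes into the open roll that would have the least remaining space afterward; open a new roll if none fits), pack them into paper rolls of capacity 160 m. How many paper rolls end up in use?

4

  20 → roll 1 (new)  [load 20/160]
  120 → roll 1  [load 140/160]
  60 → roll 2 (new)  [load 60/160]
  60 → roll 2  [load 120/160]
  60 → roll 3 (new)  [load 60/160]
  60 → roll 3  [load 120/160]
  60 → roll 4 (new)  [load 60/160]
4 paper rolls opened.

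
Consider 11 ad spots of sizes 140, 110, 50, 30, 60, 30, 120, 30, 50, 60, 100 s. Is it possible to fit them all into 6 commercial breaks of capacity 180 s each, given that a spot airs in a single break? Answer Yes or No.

Yes

A valid assignment using 5 commercial breaks:
  break 1: 140 + 30 = 170
  break 2: 120 + 60 = 180
  break 3: 110 + 60 = 170
  break 4: 100 + 50 + 30 = 180
  break 5: 50 + 30 = 80
That uses only 5 ≤ 6, so 6 commercial breaks are enough.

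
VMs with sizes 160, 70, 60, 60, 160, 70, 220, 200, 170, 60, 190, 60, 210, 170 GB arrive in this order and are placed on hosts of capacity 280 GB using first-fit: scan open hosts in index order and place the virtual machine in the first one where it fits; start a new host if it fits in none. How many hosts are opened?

  160 → host 1 (new)  [load 160/280]
  70 → host 1  [load 230/280]
  60 → host 2 (new)  [load 60/280]
  60 → host 2  [load 120/280]
  160 → host 2  [load 280/280]
  70 → host 3 (new)  [load 70/280]
  220 → host 4 (new)  [load 220/280]
  200 → host 3  [load 270/280]
  170 → host 5 (new)  [load 170/280]
  60 → host 4  [load 280/280]
  190 → host 6 (new)  [load 190/280]
  60 → host 5  [load 230/280]
  210 → host 7 (new)  [load 210/280]
  170 → host 8 (new)  [load 170/280]
8 hosts opened.

8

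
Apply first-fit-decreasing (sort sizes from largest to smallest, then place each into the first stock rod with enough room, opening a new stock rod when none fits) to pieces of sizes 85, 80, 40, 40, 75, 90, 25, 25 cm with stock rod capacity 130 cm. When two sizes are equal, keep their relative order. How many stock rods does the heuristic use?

4

Sorted descending: 90, 85, 80, 75, 40, 40, 25, 25.
  90 → stock rod 1 (new)  [load 90/130]
  85 → stock rod 2 (new)  [load 85/130]
  80 → stock rod 3 (new)  [load 80/130]
  75 → stock rod 4 (new)  [load 75/130]
  40 → stock rod 1  [load 130/130]
  40 → stock rod 2  [load 125/130]
  25 → stock rod 3  [load 105/130]
  25 → stock rod 3  [load 130/130]
4 stock rods opened.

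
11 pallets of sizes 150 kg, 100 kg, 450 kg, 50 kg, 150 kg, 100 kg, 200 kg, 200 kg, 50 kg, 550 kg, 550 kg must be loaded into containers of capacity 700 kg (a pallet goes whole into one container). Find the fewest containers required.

4

Total = 550 + 550 + 450 + 200 + 200 + 150 + 150 + 100 + 100 + 50 + 50 = 2550 kg.
Lower bound: ⌈2550/700⌉ = 4 containers.
A packing using 4 containers:
  container 1: 550 + 150 = 700
  container 2: 550 + 150 = 700
  container 3: 450 + 200 + 50 = 700
  container 4: 200 + 100 + 100 + 50 = 450
This matches the lower bound, so 4 is optimal.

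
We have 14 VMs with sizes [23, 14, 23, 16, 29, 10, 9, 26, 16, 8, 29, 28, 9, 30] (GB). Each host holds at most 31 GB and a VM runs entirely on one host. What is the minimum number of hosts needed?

10

Total = 30 + 29 + 29 + 28 + 26 + 23 + 23 + 16 + 16 + 14 + 10 + 9 + 9 + 8 = 270 GB.
Lower bound: ⌈270/31⌉ = 9 hosts.
A packing using 10 hosts:
  host 1: 30 = 30
  host 2: 29 = 29
  host 3: 29 = 29
  host 4: 28 = 28
  host 5: 26 = 26
  host 6: 23 + 8 = 31
  host 7: 23 = 23
  host 8: 16 + 14 = 30
  host 9: 16 + 10 = 26
  host 10: 9 + 9 = 18
No arrangement into 9 hosts stays within capacity, so 10 is optimal.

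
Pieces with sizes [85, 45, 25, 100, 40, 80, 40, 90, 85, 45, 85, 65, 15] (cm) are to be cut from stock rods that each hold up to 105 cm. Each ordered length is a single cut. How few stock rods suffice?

Total = 100 + 90 + 85 + 85 + 85 + 80 + 65 + 45 + 45 + 40 + 40 + 25 + 15 = 800 cm.
Lower bound: ⌈800/105⌉ = 8 stock rods.
A packing using 9 stock rods:
  stock rod 1: 100 = 100
  stock rod 2: 90 + 15 = 105
  stock rod 3: 85 = 85
  stock rod 4: 85 = 85
  stock rod 5: 85 = 85
  stock rod 6: 80 + 25 = 105
  stock rod 7: 65 + 40 = 105
  stock rod 8: 45 + 45 = 90
  stock rod 9: 40 = 40
No arrangement into 8 stock rods stays within capacity, so 9 is optimal.

9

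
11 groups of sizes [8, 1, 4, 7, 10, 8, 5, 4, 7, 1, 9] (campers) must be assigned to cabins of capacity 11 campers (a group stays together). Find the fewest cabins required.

7

Total = 10 + 9 + 8 + 8 + 7 + 7 + 5 + 4 + 4 + 1 + 1 = 64 campers.
Lower bound: ⌈64/11⌉ = 6 cabins.
A packing using 7 cabins:
  cabin 1: 10 + 1 = 11
  cabin 2: 9 + 1 = 10
  cabin 3: 8 = 8
  cabin 4: 8 = 8
  cabin 5: 7 + 4 = 11
  cabin 6: 7 + 4 = 11
  cabin 7: 5 = 5
No arrangement into 6 cabins stays within capacity, so 7 is optimal.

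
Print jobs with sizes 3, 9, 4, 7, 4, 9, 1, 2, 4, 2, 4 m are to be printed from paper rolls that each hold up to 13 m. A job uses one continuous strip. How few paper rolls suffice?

Total = 9 + 9 + 7 + 4 + 4 + 4 + 4 + 3 + 2 + 2 + 1 = 49 m.
Lower bound: ⌈49/13⌉ = 4 paper rolls.
A packing using 4 paper rolls:
  roll 1: 9 + 4 = 13
  roll 2: 9 + 4 = 13
  roll 3: 7 + 4 + 2 = 13
  roll 4: 4 + 3 + 2 + 1 = 10
This matches the lower bound, so 4 is optimal.

4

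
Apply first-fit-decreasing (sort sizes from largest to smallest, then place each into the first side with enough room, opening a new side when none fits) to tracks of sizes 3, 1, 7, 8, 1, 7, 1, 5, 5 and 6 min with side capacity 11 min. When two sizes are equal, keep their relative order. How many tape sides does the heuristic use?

5

Sorted descending: 8, 7, 7, 6, 5, 5, 3, 1, 1, 1.
  8 → side 1 (new)  [load 8/11]
  7 → side 2 (new)  [load 7/11]
  7 → side 3 (new)  [load 7/11]
  6 → side 4 (new)  [load 6/11]
  5 → side 4  [load 11/11]
  5 → side 5 (new)  [load 5/11]
  3 → side 1  [load 11/11]
  1 → side 2  [load 8/11]
  1 → side 2  [load 9/11]
  1 → side 2  [load 10/11]
5 tape sides opened.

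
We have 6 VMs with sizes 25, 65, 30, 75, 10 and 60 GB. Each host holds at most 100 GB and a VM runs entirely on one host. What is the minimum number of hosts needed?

3

Total = 75 + 65 + 60 + 30 + 25 + 10 = 265 GB.
Lower bound: ⌈265/100⌉ = 3 hosts.
A packing using 3 hosts:
  host 1: 75 + 25 = 100
  host 2: 65 + 30 = 95
  host 3: 60 + 10 = 70
This matches the lower bound, so 3 is optimal.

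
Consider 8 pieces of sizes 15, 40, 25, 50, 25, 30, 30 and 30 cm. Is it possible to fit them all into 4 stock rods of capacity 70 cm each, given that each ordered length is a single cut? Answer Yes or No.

Yes

A valid assignment using 4 stock rods:
  stock rod 1: 50 + 15 = 65
  stock rod 2: 40 + 30 = 70
  stock rod 3: 30 + 30 = 60
  stock rod 4: 25 + 25 = 50
Every load is within 70 cm, so 4 stock rods suffice.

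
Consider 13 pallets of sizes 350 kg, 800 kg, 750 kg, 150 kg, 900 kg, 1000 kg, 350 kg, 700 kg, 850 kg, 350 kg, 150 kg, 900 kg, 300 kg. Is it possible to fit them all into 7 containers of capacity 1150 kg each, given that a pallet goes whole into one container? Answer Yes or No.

A valid assignment using 7 containers:
  container 1: 1000 + 150 = 1150
  container 2: 900 + 150 = 1050
  container 3: 900 = 900
  container 4: 850 + 300 = 1150
  container 5: 800 + 350 = 1150
  container 6: 750 + 350 = 1100
  container 7: 700 + 350 = 1050
Every load is within 1150 kg, so 7 containers suffice.

Yes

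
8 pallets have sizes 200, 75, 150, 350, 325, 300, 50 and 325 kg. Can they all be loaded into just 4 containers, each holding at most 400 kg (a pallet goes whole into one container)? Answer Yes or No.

No

Total = 1775 kg; ⌈1775/400⌉ = 5.
At least 5 containers are required, but only 4 are allowed.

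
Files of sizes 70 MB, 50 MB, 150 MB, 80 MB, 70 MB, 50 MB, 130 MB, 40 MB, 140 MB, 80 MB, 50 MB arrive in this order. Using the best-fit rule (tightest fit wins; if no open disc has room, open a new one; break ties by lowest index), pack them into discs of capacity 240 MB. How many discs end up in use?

  70 → disc 1 (new)  [load 70/240]
  50 → disc 1  [load 120/240]
  150 → disc 2 (new)  [load 150/240]
  80 → disc 2  [load 230/240]
  70 → disc 1  [load 190/240]
  50 → disc 1  [load 240/240]
  130 → disc 3 (new)  [load 130/240]
  40 → disc 3  [load 170/240]
  140 → disc 4 (new)  [load 140/240]
  80 → disc 4  [load 220/240]
  50 → disc 3  [load 220/240]
4 discs opened.

4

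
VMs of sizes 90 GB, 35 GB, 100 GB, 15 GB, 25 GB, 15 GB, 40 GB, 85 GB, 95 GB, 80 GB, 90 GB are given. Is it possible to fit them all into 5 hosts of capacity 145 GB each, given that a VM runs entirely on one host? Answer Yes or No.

No

Total = 670 GB; ⌈670/145⌉ = 5.
6 VMs each exceed half the capacity and cannot share a host, forcing at least 6 hosts.
At least 6 hosts are required, but only 5 are allowed.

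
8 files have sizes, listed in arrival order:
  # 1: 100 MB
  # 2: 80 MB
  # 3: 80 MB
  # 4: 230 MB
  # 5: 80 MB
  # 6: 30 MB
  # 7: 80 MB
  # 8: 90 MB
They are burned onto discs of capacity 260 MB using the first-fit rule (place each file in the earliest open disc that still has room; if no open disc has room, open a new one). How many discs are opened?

  100 → disc 1 (new)  [load 100/260]
  80 → disc 1  [load 180/260]
  80 → disc 1  [load 260/260]
  230 → disc 2 (new)  [load 230/260]
  80 → disc 3 (new)  [load 80/260]
  30 → disc 2  [load 260/260]
  80 → disc 3  [load 160/260]
  90 → disc 3  [load 250/260]
3 discs opened.

3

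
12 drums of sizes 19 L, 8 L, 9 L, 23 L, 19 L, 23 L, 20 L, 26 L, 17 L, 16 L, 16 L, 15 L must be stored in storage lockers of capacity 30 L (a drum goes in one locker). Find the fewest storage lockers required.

10

Total = 26 + 23 + 23 + 20 + 19 + 19 + 17 + 16 + 16 + 15 + 9 + 8 = 211 L.
Lower bound: ⌈211/30⌉ = 8 storage lockers.
Also, 9 drums each exceed 15 L, and no two of those can share a locker, so at least 9 storage lockers are needed.
A packing using 10 storage lockers:
  locker 1: 26 = 26
  locker 2: 23 = 23
  locker 3: 23 = 23
  locker 4: 20 + 9 = 29
  locker 5: 19 + 8 = 27
  locker 6: 19 = 19
  locker 7: 17 = 17
  locker 8: 16 = 16
  locker 9: 16 = 16
  locker 10: 15 = 15
No arrangement into 9 storage lockers stays within capacity, so 10 is optimal.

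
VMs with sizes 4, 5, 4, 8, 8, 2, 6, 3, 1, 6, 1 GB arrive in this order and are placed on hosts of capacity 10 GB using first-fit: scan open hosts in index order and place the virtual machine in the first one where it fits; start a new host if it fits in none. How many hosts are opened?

  4 → host 1 (new)  [load 4/10]
  5 → host 1  [load 9/10]
  4 → host 2 (new)  [load 4/10]
  8 → host 3 (new)  [load 8/10]
  8 → host 4 (new)  [load 8/10]
  2 → host 2  [load 6/10]
  6 → host 5 (new)  [load 6/10]
  3 → host 2  [load 9/10]
  1 → host 1  [load 10/10]
  6 → host 6 (new)  [load 6/10]
  1 → host 2  [load 10/10]
6 hosts opened.

6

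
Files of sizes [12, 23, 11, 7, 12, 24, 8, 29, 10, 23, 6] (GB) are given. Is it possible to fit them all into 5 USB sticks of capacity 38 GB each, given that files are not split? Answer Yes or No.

Yes

A valid assignment using 5 USB sticks:
  USB stick 1: 29 + 8 = 37
  USB stick 2: 24 + 12 = 36
  USB stick 3: 23 + 12 = 35
  USB stick 4: 23 + 11 = 34
  USB stick 5: 10 + 7 + 6 = 23
Every load is within 38 GB, so 5 USB sticks suffice.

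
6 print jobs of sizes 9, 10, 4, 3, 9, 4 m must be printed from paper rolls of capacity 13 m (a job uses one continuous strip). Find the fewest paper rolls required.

3

Total = 10 + 9 + 9 + 4 + 4 + 3 = 39 m.
Lower bound: ⌈39/13⌉ = 3 paper rolls.
A packing using 3 paper rolls:
  roll 1: 10 + 3 = 13
  roll 2: 9 + 4 = 13
  roll 3: 9 + 4 = 13
This matches the lower bound, so 3 is optimal.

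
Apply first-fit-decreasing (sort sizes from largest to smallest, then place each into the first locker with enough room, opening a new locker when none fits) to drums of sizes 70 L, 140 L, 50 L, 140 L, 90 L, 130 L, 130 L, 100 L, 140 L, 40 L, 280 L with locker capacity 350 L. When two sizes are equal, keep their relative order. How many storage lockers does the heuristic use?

4

Sorted descending: 280, 140, 140, 140, 130, 130, 100, 90, 70, 50, 40.
  280 → locker 1 (new)  [load 280/350]
  140 → locker 2 (new)  [load 140/350]
  140 → locker 2  [load 280/350]
  140 → locker 3 (new)  [load 140/350]
  130 → locker 3  [load 270/350]
  130 → locker 4 (new)  [load 130/350]
  100 → locker 4  [load 230/350]
  90 → locker 4  [load 320/350]
  70 → locker 1  [load 350/350]
  50 → locker 2  [load 330/350]
  40 → locker 3  [load 310/350]
4 storage lockers opened.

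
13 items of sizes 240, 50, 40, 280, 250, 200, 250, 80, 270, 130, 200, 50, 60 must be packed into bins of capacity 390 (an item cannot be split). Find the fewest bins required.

7

Total = 280 + 270 + 250 + 250 + 240 + 200 + 200 + 130 + 80 + 60 + 50 + 50 + 40 = 2100.
Lower bound: ⌈2100/390⌉ = 6 bins.
Also, 7 items each exceed 195, and no two of those can share a bin, so at least 7 bins are needed.
A packing using 7 bins:
  bin 1: 280 + 80 = 360
  bin 2: 270 + 60 + 50 = 380
  bin 3: 250 + 130 = 380
  bin 4: 250 + 50 + 40 = 340
  bin 5: 240 = 240
  bin 6: 200 = 200
  bin 7: 200 = 200
This matches the lower bound, so 7 is optimal.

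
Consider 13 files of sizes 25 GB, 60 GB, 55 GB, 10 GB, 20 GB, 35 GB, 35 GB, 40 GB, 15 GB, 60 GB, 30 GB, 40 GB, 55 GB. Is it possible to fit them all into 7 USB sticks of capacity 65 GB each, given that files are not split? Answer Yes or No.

No

Total = 480 GB; ⌈480/65⌉ = 8.
At least 8 USB sticks are required, but only 7 are allowed.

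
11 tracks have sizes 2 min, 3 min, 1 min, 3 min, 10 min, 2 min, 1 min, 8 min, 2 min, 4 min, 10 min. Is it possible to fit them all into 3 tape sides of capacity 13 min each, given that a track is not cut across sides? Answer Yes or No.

Total = 46 min; ⌈46/13⌉ = 4.
At least 4 tape sides are required, but only 3 are allowed.

No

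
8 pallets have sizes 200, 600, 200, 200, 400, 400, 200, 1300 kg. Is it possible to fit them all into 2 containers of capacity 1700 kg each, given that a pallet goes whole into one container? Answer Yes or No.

No

Total = 3500 kg; ⌈3500/1700⌉ = 3.
At least 3 containers are required, but only 2 are allowed.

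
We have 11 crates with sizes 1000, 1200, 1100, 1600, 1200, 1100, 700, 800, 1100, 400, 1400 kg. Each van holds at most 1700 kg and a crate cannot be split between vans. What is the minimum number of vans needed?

Total = 1600 + 1400 + 1200 + 1200 + 1100 + 1100 + 1100 + 1000 + 800 + 700 + 400 = 11600 kg.
Lower bound: ⌈11600/1700⌉ = 7 vans.
Also, 8 crates each exceed 850 kg, and no two of those can share a van, so at least 8 vans are needed.
A packing using 9 vans:
  van 1: 1600 = 1600
  van 2: 1400 = 1400
  van 3: 1200 + 400 = 1600
  van 4: 1200 = 1200
  van 5: 1100 = 1100
  van 6: 1100 = 1100
  van 7: 1100 = 1100
  van 8: 1000 + 700 = 1700
  van 9: 800 = 800
No arrangement into 8 vans stays within capacity, so 9 is optimal.

9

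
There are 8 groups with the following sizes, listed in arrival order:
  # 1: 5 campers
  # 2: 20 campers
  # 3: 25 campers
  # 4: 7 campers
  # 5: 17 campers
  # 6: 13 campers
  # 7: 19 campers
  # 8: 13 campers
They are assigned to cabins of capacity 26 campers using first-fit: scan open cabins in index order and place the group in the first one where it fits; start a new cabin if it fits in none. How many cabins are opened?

  5 → cabin 1 (new)  [load 5/26]
  20 → cabin 1  [load 25/26]
  25 → cabin 2 (new)  [load 25/26]
  7 → cabin 3 (new)  [load 7/26]
  17 → cabin 3  [load 24/26]
  13 → cabin 4 (new)  [load 13/26]
  19 → cabin 5 (new)  [load 19/26]
  13 → cabin 4  [load 26/26]
5 cabins opened.

5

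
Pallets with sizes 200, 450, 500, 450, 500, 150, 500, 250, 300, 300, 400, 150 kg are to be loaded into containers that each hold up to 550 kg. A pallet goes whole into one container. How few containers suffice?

9

Total = 500 + 500 + 500 + 450 + 450 + 400 + 300 + 300 + 250 + 200 + 150 + 150 = 4150 kg.
Lower bound: ⌈4150/550⌉ = 8 containers.
A packing using 9 containers:
  container 1: 500 = 500
  container 2: 500 = 500
  container 3: 500 = 500
  container 4: 450 = 450
  container 5: 450 = 450
  container 6: 400 + 150 = 550
  container 7: 300 + 250 = 550
  container 8: 300 + 200 = 500
  container 9: 150 = 150
No arrangement into 8 containers stays within capacity, so 9 is optimal.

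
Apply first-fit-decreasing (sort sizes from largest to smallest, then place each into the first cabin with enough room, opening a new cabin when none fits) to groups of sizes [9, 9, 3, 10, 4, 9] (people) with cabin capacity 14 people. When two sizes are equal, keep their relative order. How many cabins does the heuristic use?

4

Sorted descending: 10, 9, 9, 9, 4, 3.
  10 → cabin 1 (new)  [load 10/14]
  9 → cabin 2 (new)  [load 9/14]
  9 → cabin 3 (new)  [load 9/14]
  9 → cabin 4 (new)  [load 9/14]
  4 → cabin 1  [load 14/14]
  3 → cabin 2  [load 12/14]
4 cabins opened.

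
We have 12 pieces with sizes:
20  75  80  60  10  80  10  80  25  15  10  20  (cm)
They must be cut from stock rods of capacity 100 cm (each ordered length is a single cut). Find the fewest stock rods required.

5

Total = 80 + 80 + 80 + 75 + 60 + 25 + 20 + 20 + 15 + 10 + 10 + 10 = 485 cm.
Lower bound: ⌈485/100⌉ = 5 stock rods.
A packing using 5 stock rods:
  stock rod 1: 80 + 20 = 100
  stock rod 2: 80 + 20 = 100
  stock rod 3: 80 + 15 = 95
  stock rod 4: 75 + 25 = 100
  stock rod 5: 60 + 10 + 10 + 10 = 90
This matches the lower bound, so 5 is optimal.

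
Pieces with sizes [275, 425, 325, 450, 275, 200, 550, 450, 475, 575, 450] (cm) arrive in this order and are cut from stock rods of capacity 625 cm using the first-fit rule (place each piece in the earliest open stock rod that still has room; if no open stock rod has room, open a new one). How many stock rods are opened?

9

  275 → stock rod 1 (new)  [load 275/625]
  425 → stock rod 2 (new)  [load 425/625]
  325 → stock rod 1  [load 600/625]
  450 → stock rod 3 (new)  [load 450/625]
  275 → stock rod 4 (new)  [load 275/625]
  200 → stock rod 2  [load 625/625]
  550 → stock rod 5 (new)  [load 550/625]
  450 → stock rod 6 (new)  [load 450/625]
  475 → stock rod 7 (new)  [load 475/625]
  575 → stock rod 8 (new)  [load 575/625]
  450 → stock rod 9 (new)  [load 450/625]
9 stock rods opened.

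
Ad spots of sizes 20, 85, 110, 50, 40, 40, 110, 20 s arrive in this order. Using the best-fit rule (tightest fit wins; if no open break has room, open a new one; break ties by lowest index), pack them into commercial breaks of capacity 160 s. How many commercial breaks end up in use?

  20 → break 1 (new)  [load 20/160]
  85 → break 1  [load 105/160]
  110 → break 2 (new)  [load 110/160]
  50 → break 2  [load 160/160]
  40 → break 1  [load 145/160]
  40 → break 3 (new)  [load 40/160]
  110 → break 3  [load 150/160]
  20 → break 4 (new)  [load 20/160]
4 commercial breaks opened.

4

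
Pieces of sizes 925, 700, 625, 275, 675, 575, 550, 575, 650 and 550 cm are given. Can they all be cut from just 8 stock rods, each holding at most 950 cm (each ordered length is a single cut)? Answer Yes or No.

No

Total = 6100 cm; ⌈6100/950⌉ = 7.
9 pieces each exceed half the capacity and cannot share a stock rod, forcing at least 9 stock rods.
At least 9 stock rods are required, but only 8 are allowed.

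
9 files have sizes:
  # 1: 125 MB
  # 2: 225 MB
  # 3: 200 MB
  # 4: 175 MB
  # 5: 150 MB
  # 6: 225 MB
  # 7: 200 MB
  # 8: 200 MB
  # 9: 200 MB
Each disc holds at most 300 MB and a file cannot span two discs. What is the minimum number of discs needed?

Total = 225 + 225 + 200 + 200 + 200 + 200 + 175 + 150 + 125 = 1700 MB.
Lower bound: ⌈1700/300⌉ = 6 discs.
Also, 7 files each exceed 150 MB, and no two of those can share a disc, so at least 7 discs are needed.
A packing using 8 discs:
  disc 1: 225 = 225
  disc 2: 225 = 225
  disc 3: 200 = 200
  disc 4: 200 = 200
  disc 5: 200 = 200
  disc 6: 200 = 200
  disc 7: 175 + 125 = 300
  disc 8: 150 = 150
No arrangement into 7 discs stays within capacity, so 8 is optimal.

8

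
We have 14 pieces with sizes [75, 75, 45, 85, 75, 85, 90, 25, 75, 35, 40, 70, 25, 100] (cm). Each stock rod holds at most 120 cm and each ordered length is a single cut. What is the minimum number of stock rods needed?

Total = 100 + 90 + 85 + 85 + 75 + 75 + 75 + 75 + 70 + 45 + 40 + 35 + 25 + 25 = 900 cm.
Lower bound: ⌈900/120⌉ = 8 stock rods.
Also, 9 pieces each exceed 60 cm, and no two of those can share a stock rod, so at least 9 stock rods are needed.
A packing using 9 stock rods:
  stock rod 1: 100 = 100
  stock rod 2: 90 + 25 = 115
  stock rod 3: 85 + 35 = 120
  stock rod 4: 85 + 25 = 110
  stock rod 5: 75 + 45 = 120
  stock rod 6: 75 + 40 = 115
  stock rod 7: 75 = 75
  stock rod 8: 75 = 75
  stock rod 9: 70 = 70
This matches the lower bound, so 9 is optimal.

9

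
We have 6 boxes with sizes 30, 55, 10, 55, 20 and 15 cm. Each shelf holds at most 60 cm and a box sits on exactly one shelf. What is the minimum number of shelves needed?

4

Total = 55 + 55 + 30 + 20 + 15 + 10 = 185 cm.
Lower bound: ⌈185/60⌉ = 4 shelves.
A packing using 4 shelves:
  shelf 1: 55 = 55
  shelf 2: 55 = 55
  shelf 3: 30 + 20 + 10 = 60
  shelf 4: 15 = 15
This matches the lower bound, so 4 is optimal.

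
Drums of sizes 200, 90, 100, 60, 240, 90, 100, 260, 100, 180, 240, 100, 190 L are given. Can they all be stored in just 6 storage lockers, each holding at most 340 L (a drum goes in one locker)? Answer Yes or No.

Total = 1950 L; ⌈1950/340⌉ = 6.
The bound of 6 does not rule out 6, but exhaustive search shows no assignment into 6 storage lockers of capacity 340 L exists — the minimum is 7.

No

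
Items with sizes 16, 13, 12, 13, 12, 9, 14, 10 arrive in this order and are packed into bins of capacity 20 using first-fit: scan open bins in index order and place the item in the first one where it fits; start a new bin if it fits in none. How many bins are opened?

  16 → bin 1 (new)  [load 16/20]
  13 → bin 2 (new)  [load 13/20]
  12 → bin 3 (new)  [load 12/20]
  13 → bin 4 (new)  [load 13/20]
  12 → bin 5 (new)  [load 12/20]
  9 → bin 6 (new)  [load 9/20]
  14 → bin 7 (new)  [load 14/20]
  10 → bin 6  [load 19/20]
7 bins opened.

7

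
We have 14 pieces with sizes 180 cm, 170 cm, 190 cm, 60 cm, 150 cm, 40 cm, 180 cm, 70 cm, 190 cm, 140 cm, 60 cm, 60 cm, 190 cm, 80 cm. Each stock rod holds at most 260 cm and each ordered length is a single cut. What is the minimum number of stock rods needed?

Total = 190 + 190 + 190 + 180 + 180 + 170 + 150 + 140 + 80 + 70 + 60 + 60 + 60 + 40 = 1760 cm.
Lower bound: ⌈1760/260⌉ = 7 stock rods.
Also, 8 pieces each exceed 130 cm, and no two of those can share a stock rod, so at least 8 stock rods are needed.
A packing using 8 stock rods:
  stock rod 1: 190 + 70 = 260
  stock rod 2: 190 + 60 = 250
  stock rod 3: 190 + 60 = 250
  stock rod 4: 180 + 80 = 260
  stock rod 5: 180 + 60 = 240
  stock rod 6: 170 + 40 = 210
  stock rod 7: 150 = 150
  stock rod 8: 140 = 140
This matches the lower bound, so 8 is optimal.

8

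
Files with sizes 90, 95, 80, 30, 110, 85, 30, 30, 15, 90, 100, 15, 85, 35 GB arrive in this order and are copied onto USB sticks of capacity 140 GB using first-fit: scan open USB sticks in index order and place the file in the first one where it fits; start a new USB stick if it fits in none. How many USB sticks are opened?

8

  90 → USB stick 1 (new)  [load 90/140]
  95 → USB stick 2 (new)  [load 95/140]
  80 → USB stick 3 (new)  [load 80/140]
  30 → USB stick 1  [load 120/140]
  110 → USB stick 4 (new)  [load 110/140]
  85 → USB stick 5 (new)  [load 85/140]
  30 → USB stick 2  [load 125/140]
  30 → USB stick 3  [load 110/140]
  15 → USB stick 1  [load 135/140]
  90 → USB stick 6 (new)  [load 90/140]
  100 → USB stick 7 (new)  [load 100/140]
  15 → USB stick 2  [load 140/140]
  85 → USB stick 8 (new)  [load 85/140]
  35 → USB stick 5  [load 120/140]
8 USB sticks opened.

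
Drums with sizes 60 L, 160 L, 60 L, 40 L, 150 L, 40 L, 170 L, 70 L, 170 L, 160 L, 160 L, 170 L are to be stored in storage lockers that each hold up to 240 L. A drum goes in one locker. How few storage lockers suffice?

Total = 170 + 170 + 170 + 160 + 160 + 160 + 150 + 70 + 60 + 60 + 40 + 40 = 1410 L.
Lower bound: ⌈1410/240⌉ = 6 storage lockers.
Also, 7 drums each exceed 120 L, and no two of those can share a locker, so at least 7 storage lockers are needed.
A packing using 7 storage lockers:
  locker 1: 170 + 70 = 240
  locker 2: 170 + 60 = 230
  locker 3: 170 + 60 = 230
  locker 4: 160 + 40 + 40 = 240
  locker 5: 160 = 160
  locker 6: 160 = 160
  locker 7: 150 = 150
This matches the lower bound, so 7 is optimal.

7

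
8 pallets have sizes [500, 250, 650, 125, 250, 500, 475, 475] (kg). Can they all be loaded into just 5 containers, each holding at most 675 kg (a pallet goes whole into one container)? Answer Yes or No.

No

Total = 3225 kg; ⌈3225/675⌉ = 5.
The bound of 5 does not rule out 5, but exhaustive search shows no assignment into 5 containers of capacity 675 kg exists — the minimum is 6.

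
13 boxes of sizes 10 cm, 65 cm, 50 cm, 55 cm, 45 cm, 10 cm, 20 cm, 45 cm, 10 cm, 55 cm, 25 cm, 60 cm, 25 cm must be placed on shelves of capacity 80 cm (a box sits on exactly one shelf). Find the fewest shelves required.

Total = 65 + 60 + 55 + 55 + 50 + 45 + 45 + 25 + 25 + 20 + 10 + 10 + 10 = 475 cm.
Lower bound: ⌈475/80⌉ = 6 shelves.
Also, 7 boxes each exceed 40 cm, and no two of those can share a shelf, so at least 7 shelves are needed.
A packing using 7 shelves:
  shelf 1: 65 + 10 = 75
  shelf 2: 60 + 20 = 80
  shelf 3: 55 + 25 = 80
  shelf 4: 55 + 25 = 80
  shelf 5: 50 + 10 + 10 = 70
  shelf 6: 45 = 45
  shelf 7: 45 = 45
This matches the lower bound, so 7 is optimal.

7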